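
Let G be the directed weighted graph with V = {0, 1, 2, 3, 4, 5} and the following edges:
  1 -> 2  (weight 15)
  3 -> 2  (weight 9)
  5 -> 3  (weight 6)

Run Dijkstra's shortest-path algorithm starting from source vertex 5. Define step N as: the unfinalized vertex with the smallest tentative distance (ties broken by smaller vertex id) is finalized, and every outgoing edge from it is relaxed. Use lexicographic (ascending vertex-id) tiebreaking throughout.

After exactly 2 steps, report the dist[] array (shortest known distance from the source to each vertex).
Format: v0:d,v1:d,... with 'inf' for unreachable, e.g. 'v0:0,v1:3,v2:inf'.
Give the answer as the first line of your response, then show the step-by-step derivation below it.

v0:inf,v1:inf,v2:15,v3:6,v4:inf,v5:0

step 1: dist = v0:inf,v1:inf,v2:inf,v3:6,v4:inf,v5:0
step 2: dist = v0:inf,v1:inf,v2:15,v3:6,v4:inf,v5:0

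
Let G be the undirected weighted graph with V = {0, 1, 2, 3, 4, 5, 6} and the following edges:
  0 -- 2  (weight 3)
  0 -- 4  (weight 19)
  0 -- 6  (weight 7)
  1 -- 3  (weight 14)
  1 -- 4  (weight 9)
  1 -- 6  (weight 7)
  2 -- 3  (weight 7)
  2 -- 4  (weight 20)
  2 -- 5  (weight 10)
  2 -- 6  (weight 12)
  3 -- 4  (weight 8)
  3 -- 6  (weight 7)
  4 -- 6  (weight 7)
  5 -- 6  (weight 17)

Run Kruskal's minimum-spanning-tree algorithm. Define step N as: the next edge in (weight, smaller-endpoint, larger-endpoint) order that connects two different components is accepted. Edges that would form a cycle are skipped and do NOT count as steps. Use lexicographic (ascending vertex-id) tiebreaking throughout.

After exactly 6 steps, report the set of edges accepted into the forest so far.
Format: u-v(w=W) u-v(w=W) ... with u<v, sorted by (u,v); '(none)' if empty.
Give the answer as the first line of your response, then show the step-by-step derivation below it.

0-2(w=3) 0-6(w=7) 1-6(w=7) 2-3(w=7) 2-5(w=10) 4-6(w=7)

step 1: add edge 0-2 (w=3); MST = {0-2(w=3)}
step 2: add edge 0-6 (w=7); MST = {0-2(w=3) 0-6(w=7)}
step 3: add edge 1-6 (w=7); MST = {0-2(w=3) 0-6(w=7) 1-6(w=7)}
step 4: add edge 2-3 (w=7); MST = {0-2(w=3) 0-6(w=7) 1-6(w=7) 2-3(w=7)}
step 5: add edge 4-6 (w=7); MST = {0-2(w=3) 0-6(w=7) 1-6(w=7) 2-3(w=7) 4-6(w=7)}
step 6: add edge 2-5 (w=10); MST = {0-2(w=3) 0-6(w=7) 1-6(w=7) 2-3(w=7) 2-5(w=10) 4-6(w=7)}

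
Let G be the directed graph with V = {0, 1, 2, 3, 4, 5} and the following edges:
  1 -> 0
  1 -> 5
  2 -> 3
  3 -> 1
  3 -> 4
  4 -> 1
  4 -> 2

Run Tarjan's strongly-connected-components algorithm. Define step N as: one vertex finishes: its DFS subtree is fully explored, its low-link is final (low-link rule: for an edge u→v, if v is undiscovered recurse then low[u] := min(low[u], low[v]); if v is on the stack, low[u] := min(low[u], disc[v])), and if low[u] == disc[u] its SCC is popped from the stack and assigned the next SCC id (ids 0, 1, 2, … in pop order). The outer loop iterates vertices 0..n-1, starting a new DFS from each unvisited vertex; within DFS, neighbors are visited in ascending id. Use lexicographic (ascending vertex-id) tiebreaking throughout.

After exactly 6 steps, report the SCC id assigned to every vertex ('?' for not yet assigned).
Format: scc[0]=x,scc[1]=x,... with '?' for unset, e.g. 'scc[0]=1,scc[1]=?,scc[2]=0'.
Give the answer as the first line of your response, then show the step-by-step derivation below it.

scc[0]=0,scc[1]=2,scc[2]=3,scc[3]=3,scc[4]=3,scc[5]=1

step 1: low=(low[0]=0,low[1]=?,low[2]=?,low[3]=?,low[4]=?,low[5]=?); scc=(scc[0]=0,scc[1]=?,scc[2]=?,scc[3]=?,scc[4]=?,scc[5]=?)
step 2: low=(low[0]=0,low[1]=1,low[2]=?,low[3]=?,low[4]=?,low[5]=2); scc=(scc[0]=0,scc[1]=?,scc[2]=?,scc[3]=?,scc[4]=?,scc[5]=1)
step 3: low=(low[0]=0,low[1]=1,low[2]=?,low[3]=?,low[4]=?,low[5]=2); scc=(scc[0]=0,scc[1]=2,scc[2]=?,scc[3]=?,scc[4]=?,scc[5]=1)
step 4: low=(low[0]=0,low[1]=1,low[2]=3,low[3]=4,low[4]=3,low[5]=2); scc=(scc[0]=0,scc[1]=2,scc[2]=?,scc[3]=?,scc[4]=?,scc[5]=1)
step 5: low=(low[0]=0,low[1]=1,low[2]=3,low[3]=3,low[4]=3,low[5]=2); scc=(scc[0]=0,scc[1]=2,scc[2]=?,scc[3]=?,scc[4]=?,scc[5]=1)
step 6: low=(low[0]=0,low[1]=1,low[2]=3,low[3]=3,low[4]=3,low[5]=2); scc=(scc[0]=0,scc[1]=2,scc[2]=3,scc[3]=3,scc[4]=3,scc[5]=1)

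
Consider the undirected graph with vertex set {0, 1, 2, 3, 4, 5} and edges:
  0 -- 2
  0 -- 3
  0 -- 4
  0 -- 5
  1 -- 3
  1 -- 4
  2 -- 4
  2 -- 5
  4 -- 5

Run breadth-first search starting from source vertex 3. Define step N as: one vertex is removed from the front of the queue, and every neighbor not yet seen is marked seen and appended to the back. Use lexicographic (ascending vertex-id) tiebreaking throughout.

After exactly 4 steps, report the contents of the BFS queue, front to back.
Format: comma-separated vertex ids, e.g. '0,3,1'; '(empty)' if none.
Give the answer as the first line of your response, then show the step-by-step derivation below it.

4,5

step 1: dequeue 3; queue=[0,1]; order=3
step 2: dequeue 0; queue=[1,2,4,5]; order=3,0
step 3: dequeue 1; queue=[2,4,5]; order=3,0,1
step 4: dequeue 2; queue=[4,5]; order=3,0,1,2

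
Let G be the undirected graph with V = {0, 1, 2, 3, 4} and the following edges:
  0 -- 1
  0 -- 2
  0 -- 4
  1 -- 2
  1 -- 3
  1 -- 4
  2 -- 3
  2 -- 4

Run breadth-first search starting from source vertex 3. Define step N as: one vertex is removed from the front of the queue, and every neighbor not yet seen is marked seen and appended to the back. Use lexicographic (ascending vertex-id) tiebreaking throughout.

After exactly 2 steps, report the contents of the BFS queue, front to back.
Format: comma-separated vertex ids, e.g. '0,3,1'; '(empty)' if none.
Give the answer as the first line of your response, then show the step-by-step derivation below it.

2,0,4

step 1: dequeue 3; queue=[1,2]; order=3
step 2: dequeue 1; queue=[2,0,4]; order=3,1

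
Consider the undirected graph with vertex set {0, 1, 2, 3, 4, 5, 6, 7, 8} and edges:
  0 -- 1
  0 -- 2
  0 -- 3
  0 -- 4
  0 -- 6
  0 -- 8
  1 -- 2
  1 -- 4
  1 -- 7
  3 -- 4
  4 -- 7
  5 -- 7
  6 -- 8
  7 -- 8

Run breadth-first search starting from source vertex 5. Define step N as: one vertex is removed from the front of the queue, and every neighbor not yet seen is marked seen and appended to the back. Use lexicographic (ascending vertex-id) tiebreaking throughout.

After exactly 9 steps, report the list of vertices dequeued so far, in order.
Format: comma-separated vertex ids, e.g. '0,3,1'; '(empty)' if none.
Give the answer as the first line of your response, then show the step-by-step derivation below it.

5,7,1,4,8,0,2,3,6

step 1: dequeue 5; queue=[7]; order=5
step 2: dequeue 7; queue=[1,4,8]; order=5,7
step 3: dequeue 1; queue=[4,8,0,2]; order=5,7,1
step 4: dequeue 4; queue=[8,0,2,3]; order=5,7,1,4
step 5: dequeue 8; queue=[0,2,3,6]; order=5,7,1,4,8
step 6: dequeue 0; queue=[2,3,6]; order=5,7,1,4,8,0
step 7: dequeue 2; queue=[3,6]; order=5,7,1,4,8,0,2
step 8: dequeue 3; queue=[6]; order=5,7,1,4,8,0,2,3
step 9: dequeue 6; queue=[(empty)]; order=5,7,1,4,8,0,2,3,6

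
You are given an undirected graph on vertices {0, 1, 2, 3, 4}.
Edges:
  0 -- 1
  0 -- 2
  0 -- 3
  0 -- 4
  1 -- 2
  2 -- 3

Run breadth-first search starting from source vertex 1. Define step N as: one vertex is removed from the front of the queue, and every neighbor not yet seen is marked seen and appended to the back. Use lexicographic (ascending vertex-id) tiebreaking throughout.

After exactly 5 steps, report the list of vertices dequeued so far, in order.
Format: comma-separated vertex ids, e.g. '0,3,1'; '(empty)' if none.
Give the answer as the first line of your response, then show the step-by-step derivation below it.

1,0,2,3,4

step 1: dequeue 1; queue=[0,2]; order=1
step 2: dequeue 0; queue=[2,3,4]; order=1,0
step 3: dequeue 2; queue=[3,4]; order=1,0,2
step 4: dequeue 3; queue=[4]; order=1,0,2,3
step 5: dequeue 4; queue=[(empty)]; order=1,0,2,3,4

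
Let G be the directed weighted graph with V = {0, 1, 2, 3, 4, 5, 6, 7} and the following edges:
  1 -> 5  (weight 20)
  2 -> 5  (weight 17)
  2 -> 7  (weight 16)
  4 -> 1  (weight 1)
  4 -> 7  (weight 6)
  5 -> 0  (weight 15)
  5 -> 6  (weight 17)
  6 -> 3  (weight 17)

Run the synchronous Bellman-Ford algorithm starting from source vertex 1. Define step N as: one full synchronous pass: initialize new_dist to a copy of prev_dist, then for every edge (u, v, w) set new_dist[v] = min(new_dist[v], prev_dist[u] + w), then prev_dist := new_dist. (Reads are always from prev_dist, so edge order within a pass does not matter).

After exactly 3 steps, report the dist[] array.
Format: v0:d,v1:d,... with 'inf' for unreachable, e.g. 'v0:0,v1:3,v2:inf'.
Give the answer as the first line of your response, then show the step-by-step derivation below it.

v0:35,v1:0,v2:inf,v3:54,v4:inf,v5:20,v6:37,v7:inf

step 1: dist = v0:inf,v1:0,v2:inf,v3:inf,v4:inf,v5:20,v6:inf,v7:inf
step 2: dist = v0:35,v1:0,v2:inf,v3:inf,v4:inf,v5:20,v6:37,v7:inf
step 3: dist = v0:35,v1:0,v2:inf,v3:54,v4:inf,v5:20,v6:37,v7:inf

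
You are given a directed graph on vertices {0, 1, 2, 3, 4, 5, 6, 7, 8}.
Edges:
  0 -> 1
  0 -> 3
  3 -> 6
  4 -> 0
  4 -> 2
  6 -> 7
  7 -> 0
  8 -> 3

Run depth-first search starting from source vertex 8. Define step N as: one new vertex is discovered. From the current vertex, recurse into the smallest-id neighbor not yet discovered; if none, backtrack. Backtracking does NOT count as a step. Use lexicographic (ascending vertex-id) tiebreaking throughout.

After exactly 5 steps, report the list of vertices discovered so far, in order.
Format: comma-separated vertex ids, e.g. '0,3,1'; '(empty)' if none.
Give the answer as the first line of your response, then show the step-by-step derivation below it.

8,3,6,7,0

step 1: discover 8; path=8; order=8
step 2: discover 3; path=8>3; order=8,3
step 3: discover 6; path=8>3>6; order=8,3,6
step 4: discover 7; path=8>3>6>7; order=8,3,6,7
step 5: discover 0; path=8>3>6>7>0; order=8,3,6,7,0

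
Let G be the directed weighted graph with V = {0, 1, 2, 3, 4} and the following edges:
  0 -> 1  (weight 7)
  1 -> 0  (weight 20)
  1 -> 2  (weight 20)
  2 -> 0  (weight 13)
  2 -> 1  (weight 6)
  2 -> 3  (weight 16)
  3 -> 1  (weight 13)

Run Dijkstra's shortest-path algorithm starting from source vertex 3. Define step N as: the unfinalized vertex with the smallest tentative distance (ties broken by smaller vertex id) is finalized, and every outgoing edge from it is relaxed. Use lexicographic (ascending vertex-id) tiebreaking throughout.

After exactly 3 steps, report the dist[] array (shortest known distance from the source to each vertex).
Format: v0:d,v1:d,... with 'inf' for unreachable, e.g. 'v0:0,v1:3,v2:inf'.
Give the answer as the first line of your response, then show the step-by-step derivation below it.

v0:33,v1:13,v2:33,v3:0,v4:inf

step 1: dist = v0:inf,v1:13,v2:inf,v3:0,v4:inf
step 2: dist = v0:33,v1:13,v2:33,v3:0,v4:inf
step 3: dist = v0:33,v1:13,v2:33,v3:0,v4:inf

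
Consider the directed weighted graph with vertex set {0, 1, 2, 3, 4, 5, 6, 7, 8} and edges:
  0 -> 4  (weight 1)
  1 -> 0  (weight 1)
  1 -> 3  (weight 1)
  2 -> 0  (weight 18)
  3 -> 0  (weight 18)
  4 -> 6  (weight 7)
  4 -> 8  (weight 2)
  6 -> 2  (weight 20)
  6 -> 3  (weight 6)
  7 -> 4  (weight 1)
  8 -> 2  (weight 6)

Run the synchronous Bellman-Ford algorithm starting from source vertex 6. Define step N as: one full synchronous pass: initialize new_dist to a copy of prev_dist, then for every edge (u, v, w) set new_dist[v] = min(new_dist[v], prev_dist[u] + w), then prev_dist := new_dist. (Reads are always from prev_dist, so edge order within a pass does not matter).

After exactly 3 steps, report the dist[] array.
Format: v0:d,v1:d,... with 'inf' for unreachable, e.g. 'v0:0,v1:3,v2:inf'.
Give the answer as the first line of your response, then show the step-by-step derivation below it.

v0:24,v1:inf,v2:20,v3:6,v4:25,v5:inf,v6:0,v7:inf,v8:inf

step 1: dist = v0:inf,v1:inf,v2:20,v3:6,v4:inf,v5:inf,v6:0,v7:inf,v8:inf
step 2: dist = v0:24,v1:inf,v2:20,v3:6,v4:inf,v5:inf,v6:0,v7:inf,v8:inf
step 3: dist = v0:24,v1:inf,v2:20,v3:6,v4:25,v5:inf,v6:0,v7:inf,v8:inf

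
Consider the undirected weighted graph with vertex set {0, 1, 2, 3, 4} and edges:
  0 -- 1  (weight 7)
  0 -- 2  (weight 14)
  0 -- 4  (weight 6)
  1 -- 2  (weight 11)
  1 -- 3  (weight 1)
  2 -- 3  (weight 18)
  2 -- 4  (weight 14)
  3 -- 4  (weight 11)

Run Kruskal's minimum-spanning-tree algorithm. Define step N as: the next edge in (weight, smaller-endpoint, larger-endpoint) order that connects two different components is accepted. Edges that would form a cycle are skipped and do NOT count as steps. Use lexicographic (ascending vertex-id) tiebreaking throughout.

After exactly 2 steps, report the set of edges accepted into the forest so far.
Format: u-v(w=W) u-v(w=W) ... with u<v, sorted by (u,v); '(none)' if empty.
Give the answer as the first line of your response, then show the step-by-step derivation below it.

0-4(w=6) 1-3(w=1)

step 1: add edge 1-3 (w=1); MST = {1-3(w=1)}
step 2: add edge 0-4 (w=6); MST = {0-4(w=6) 1-3(w=1)}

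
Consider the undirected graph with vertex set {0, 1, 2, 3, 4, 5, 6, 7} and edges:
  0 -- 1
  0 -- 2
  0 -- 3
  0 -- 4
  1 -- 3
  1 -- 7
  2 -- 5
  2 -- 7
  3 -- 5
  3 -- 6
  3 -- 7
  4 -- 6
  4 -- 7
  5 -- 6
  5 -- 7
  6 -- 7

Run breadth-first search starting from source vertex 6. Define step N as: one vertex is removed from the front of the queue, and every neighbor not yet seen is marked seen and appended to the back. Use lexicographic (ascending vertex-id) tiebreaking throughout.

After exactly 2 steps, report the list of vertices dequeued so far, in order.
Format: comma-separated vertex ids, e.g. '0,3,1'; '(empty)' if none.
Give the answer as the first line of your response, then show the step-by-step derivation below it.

6,3

step 1: dequeue 6; queue=[3,4,5,7]; order=6
step 2: dequeue 3; queue=[4,5,7,0,1]; order=6,3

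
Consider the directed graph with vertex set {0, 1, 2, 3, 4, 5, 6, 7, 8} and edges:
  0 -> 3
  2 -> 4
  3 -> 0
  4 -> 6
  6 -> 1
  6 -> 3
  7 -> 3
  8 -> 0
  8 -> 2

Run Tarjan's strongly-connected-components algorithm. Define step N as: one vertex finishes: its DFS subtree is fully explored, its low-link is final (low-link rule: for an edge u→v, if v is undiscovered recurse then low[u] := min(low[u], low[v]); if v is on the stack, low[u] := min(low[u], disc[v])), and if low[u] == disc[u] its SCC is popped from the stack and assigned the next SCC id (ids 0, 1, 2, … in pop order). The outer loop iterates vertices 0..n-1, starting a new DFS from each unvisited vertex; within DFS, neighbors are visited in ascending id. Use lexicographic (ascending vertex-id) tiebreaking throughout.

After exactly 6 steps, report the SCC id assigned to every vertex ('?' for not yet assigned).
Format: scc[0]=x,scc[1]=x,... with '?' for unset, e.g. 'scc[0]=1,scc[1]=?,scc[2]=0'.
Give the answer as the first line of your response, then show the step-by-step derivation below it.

scc[0]=0,scc[1]=1,scc[2]=4,scc[3]=0,scc[4]=3,scc[5]=?,scc[6]=2,scc[7]=?,scc[8]=?

step 1: low=(low[0]=0,low[1]=?,low[2]=?,low[3]=0,low[4]=?,low[5]=?,low[6]=?,low[7]=?,low[8]=?); scc=(scc[0]=?,scc[1]=?,scc[2]=?,scc[3]=?,scc[4]=?,scc[5]=?,scc[6]=?,scc[7]=?,scc[8]=?)
step 2: low=(low[0]=0,low[1]=?,low[2]=?,low[3]=0,low[4]=?,low[5]=?,low[6]=?,low[7]=?,low[8]=?); scc=(scc[0]=0,scc[1]=?,scc[2]=?,scc[3]=0,scc[4]=?,scc[5]=?,scc[6]=?,scc[7]=?,scc[8]=?)
step 3: low=(low[0]=0,low[1]=2,low[2]=?,low[3]=0,low[4]=?,low[5]=?,low[6]=?,low[7]=?,low[8]=?); scc=(scc[0]=0,scc[1]=1,scc[2]=?,scc[3]=0,scc[4]=?,scc[5]=?,scc[6]=?,scc[7]=?,scc[8]=?)
step 4: low=(low[0]=0,low[1]=2,low[2]=3,low[3]=0,low[4]=4,low[5]=?,low[6]=5,low[7]=?,low[8]=?); scc=(scc[0]=0,scc[1]=1,scc[2]=?,scc[3]=0,scc[4]=?,scc[5]=?,scc[6]=2,scc[7]=?,scc[8]=?)
step 5: low=(low[0]=0,low[1]=2,low[2]=3,low[3]=0,low[4]=4,low[5]=?,low[6]=5,low[7]=?,low[8]=?); scc=(scc[0]=0,scc[1]=1,scc[2]=?,scc[3]=0,scc[4]=3,scc[5]=?,scc[6]=2,scc[7]=?,scc[8]=?)
step 6: low=(low[0]=0,low[1]=2,low[2]=3,low[3]=0,low[4]=4,low[5]=?,low[6]=5,low[7]=?,low[8]=?); scc=(scc[0]=0,scc[1]=1,scc[2]=4,scc[3]=0,scc[4]=3,scc[5]=?,scc[6]=2,scc[7]=?,scc[8]=?)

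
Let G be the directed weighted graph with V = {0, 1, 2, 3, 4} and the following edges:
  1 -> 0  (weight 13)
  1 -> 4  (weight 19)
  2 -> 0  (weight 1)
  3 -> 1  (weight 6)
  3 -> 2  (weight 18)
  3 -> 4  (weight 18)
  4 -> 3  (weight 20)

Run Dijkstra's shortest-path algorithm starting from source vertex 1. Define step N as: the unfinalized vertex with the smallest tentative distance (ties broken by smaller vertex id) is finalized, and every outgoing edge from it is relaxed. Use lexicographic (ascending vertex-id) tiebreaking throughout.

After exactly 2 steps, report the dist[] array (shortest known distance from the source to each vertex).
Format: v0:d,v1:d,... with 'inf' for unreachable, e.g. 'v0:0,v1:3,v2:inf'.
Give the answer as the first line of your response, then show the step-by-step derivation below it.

v0:13,v1:0,v2:inf,v3:inf,v4:19

step 1: dist = v0:13,v1:0,v2:inf,v3:inf,v4:19
step 2: dist = v0:13,v1:0,v2:inf,v3:inf,v4:19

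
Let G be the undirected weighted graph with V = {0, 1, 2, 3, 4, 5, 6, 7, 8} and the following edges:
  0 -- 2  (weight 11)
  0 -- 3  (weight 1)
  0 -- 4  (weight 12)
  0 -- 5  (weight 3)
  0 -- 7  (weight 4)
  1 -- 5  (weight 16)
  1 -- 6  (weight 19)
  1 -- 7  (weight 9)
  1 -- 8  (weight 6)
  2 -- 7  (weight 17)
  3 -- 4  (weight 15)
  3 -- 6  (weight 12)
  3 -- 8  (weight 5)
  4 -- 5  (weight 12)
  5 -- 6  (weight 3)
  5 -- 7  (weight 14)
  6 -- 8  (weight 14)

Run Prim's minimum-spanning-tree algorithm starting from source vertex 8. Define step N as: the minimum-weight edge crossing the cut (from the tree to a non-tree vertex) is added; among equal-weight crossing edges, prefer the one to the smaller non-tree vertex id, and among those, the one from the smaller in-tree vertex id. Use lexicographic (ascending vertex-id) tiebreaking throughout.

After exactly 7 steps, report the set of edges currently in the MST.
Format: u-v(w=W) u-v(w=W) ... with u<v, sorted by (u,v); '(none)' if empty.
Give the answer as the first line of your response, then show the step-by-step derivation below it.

0-2(w=11) 0-3(w=1) 0-5(w=3) 0-7(w=4) 1-8(w=6) 3-8(w=5) 5-6(w=3)

step 1: add edge 3-8 (w=5); MST = {3-8(w=5)}
step 2: add edge 0-3 (w=1); MST = {0-3(w=1) 3-8(w=5)}
step 3: add edge 0-5 (w=3); MST = {0-3(w=1) 0-5(w=3) 3-8(w=5)}
step 4: add edge 5-6 (w=3); MST = {0-3(w=1) 0-5(w=3) 3-8(w=5) 5-6(w=3)}
step 5: add edge 0-7 (w=4); MST = {0-3(w=1) 0-5(w=3) 0-7(w=4) 3-8(w=5) 5-6(w=3)}
step 6: add edge 1-8 (w=6); MST = {0-3(w=1) 0-5(w=3) 0-7(w=4) 1-8(w=6) 3-8(w=5) 5-6(w=3)}
step 7: add edge 0-2 (w=11); MST = {0-2(w=11) 0-3(w=1) 0-5(w=3) 0-7(w=4) 1-8(w=6) 3-8(w=5) 5-6(w=3)}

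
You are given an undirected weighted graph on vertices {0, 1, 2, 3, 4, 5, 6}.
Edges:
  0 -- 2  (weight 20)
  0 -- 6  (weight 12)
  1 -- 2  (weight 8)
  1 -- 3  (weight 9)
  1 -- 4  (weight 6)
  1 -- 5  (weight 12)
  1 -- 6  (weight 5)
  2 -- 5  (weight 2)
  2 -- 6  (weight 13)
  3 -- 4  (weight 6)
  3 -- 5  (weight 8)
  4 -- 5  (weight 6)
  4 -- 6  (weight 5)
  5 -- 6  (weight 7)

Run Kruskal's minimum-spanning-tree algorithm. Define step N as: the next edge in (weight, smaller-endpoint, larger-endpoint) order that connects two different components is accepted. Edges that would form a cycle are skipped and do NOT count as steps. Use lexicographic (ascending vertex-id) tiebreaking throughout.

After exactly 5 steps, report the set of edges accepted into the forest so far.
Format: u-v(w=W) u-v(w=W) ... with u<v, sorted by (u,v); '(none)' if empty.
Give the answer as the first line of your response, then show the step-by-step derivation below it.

1-6(w=5) 2-5(w=2) 3-4(w=6) 4-5(w=6) 4-6(w=5)

step 1: add edge 2-5 (w=2); MST = {2-5(w=2)}
step 2: add edge 1-6 (w=5); MST = {1-6(w=5) 2-5(w=2)}
step 3: add edge 4-6 (w=5); MST = {1-6(w=5) 2-5(w=2) 4-6(w=5)}
step 4: add edge 3-4 (w=6); MST = {1-6(w=5) 2-5(w=2) 3-4(w=6) 4-6(w=5)}
step 5: add edge 4-5 (w=6); MST = {1-6(w=5) 2-5(w=2) 3-4(w=6) 4-5(w=6) 4-6(w=5)}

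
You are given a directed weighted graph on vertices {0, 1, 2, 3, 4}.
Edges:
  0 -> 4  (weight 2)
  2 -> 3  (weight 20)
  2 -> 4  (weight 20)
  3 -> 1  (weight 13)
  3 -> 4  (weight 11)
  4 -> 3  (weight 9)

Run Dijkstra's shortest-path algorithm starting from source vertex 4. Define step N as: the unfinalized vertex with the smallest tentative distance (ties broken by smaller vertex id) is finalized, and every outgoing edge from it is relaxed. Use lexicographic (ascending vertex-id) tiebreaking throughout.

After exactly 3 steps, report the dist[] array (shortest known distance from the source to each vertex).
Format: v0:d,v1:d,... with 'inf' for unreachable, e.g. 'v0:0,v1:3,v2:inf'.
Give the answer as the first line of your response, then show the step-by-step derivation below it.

v0:inf,v1:22,v2:inf,v3:9,v4:0

step 1: dist = v0:inf,v1:inf,v2:inf,v3:9,v4:0
step 2: dist = v0:inf,v1:22,v2:inf,v3:9,v4:0
step 3: dist = v0:inf,v1:22,v2:inf,v3:9,v4:0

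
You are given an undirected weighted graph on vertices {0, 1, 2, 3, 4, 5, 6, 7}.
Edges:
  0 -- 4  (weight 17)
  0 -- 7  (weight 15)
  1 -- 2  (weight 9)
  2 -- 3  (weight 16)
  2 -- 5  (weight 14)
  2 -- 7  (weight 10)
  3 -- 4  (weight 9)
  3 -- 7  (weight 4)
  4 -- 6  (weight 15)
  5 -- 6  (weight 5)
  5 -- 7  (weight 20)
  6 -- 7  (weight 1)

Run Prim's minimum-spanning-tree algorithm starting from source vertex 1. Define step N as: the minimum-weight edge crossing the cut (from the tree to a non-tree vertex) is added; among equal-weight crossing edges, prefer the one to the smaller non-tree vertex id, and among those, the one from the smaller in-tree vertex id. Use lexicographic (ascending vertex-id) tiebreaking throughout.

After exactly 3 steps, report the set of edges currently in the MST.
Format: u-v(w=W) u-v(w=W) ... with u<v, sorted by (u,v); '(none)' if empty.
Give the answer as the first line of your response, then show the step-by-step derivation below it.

1-2(w=9) 2-7(w=10) 6-7(w=1)

step 1: add edge 1-2 (w=9); MST = {1-2(w=9)}
step 2: add edge 2-7 (w=10); MST = {1-2(w=9) 2-7(w=10)}
step 3: add edge 6-7 (w=1); MST = {1-2(w=9) 2-7(w=10) 6-7(w=1)}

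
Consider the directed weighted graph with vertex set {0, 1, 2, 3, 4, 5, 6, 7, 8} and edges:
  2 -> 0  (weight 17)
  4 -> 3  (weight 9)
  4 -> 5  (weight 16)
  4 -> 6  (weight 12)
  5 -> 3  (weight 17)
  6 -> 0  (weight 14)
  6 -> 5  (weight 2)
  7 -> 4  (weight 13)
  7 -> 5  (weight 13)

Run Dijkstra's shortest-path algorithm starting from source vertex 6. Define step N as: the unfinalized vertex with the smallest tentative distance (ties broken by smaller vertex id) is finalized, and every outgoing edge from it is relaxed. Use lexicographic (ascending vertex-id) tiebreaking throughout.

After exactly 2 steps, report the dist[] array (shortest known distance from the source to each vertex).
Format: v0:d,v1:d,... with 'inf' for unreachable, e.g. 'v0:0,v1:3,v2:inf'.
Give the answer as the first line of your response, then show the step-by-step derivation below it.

v0:14,v1:inf,v2:inf,v3:19,v4:inf,v5:2,v6:0,v7:inf,v8:inf

step 1: dist = v0:14,v1:inf,v2:inf,v3:inf,v4:inf,v5:2,v6:0,v7:inf,v8:inf
step 2: dist = v0:14,v1:inf,v2:inf,v3:19,v4:inf,v5:2,v6:0,v7:inf,v8:inf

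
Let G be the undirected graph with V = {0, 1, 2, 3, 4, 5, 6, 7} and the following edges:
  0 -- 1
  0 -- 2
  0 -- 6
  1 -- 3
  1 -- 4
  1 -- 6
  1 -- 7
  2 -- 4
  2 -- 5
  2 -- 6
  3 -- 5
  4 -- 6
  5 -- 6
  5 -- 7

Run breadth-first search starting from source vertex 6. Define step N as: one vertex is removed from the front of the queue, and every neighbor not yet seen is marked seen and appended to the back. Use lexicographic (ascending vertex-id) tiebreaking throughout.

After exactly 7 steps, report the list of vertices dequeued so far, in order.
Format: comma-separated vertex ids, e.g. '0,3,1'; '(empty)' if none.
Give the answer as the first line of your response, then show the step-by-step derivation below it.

6,0,1,2,4,5,3

step 1: dequeue 6; queue=[0,1,2,4,5]; order=6
step 2: dequeue 0; queue=[1,2,4,5]; order=6,0
step 3: dequeue 1; queue=[2,4,5,3,7]; order=6,0,1
step 4: dequeue 2; queue=[4,5,3,7]; order=6,0,1,2
step 5: dequeue 4; queue=[5,3,7]; order=6,0,1,2,4
step 6: dequeue 5; queue=[3,7]; order=6,0,1,2,4,5
step 7: dequeue 3; queue=[7]; order=6,0,1,2,4,5,3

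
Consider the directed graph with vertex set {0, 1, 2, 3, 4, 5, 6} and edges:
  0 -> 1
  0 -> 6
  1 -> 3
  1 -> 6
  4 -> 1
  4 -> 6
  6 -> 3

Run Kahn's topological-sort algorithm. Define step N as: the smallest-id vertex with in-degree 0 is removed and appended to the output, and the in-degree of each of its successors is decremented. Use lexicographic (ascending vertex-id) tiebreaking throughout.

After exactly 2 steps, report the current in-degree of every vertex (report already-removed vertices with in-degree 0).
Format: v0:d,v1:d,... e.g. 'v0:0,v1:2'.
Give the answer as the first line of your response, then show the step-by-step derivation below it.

v0:0,v1:1,v2:0,v3:2,v4:0,v5:0,v6:2

step 1: output 0; order=[0]; indeg=(0,1,0,2,0,0,2)
step 2: output 2; order=[0,2]; indeg=(0,1,0,2,0,0,2)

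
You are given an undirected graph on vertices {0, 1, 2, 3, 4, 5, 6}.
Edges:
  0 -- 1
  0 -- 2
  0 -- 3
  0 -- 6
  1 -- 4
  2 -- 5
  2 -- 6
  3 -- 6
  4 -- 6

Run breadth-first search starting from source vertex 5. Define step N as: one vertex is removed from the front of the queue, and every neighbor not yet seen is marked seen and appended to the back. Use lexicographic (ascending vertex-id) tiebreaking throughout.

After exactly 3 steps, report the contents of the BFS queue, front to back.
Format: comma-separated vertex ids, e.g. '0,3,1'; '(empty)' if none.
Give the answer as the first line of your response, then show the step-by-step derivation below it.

6,1,3

step 1: dequeue 5; queue=[2]; order=5
step 2: dequeue 2; queue=[0,6]; order=5,2
step 3: dequeue 0; queue=[6,1,3]; order=5,2,0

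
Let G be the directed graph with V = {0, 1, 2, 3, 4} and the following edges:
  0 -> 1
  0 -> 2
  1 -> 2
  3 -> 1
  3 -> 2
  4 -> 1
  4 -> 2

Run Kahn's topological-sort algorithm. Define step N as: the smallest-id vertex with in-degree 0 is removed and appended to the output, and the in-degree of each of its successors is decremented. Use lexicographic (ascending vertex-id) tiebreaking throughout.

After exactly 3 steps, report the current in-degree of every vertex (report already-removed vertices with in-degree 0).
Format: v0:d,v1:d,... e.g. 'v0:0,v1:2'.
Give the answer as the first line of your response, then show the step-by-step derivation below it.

v0:0,v1:0,v2:1,v3:0,v4:0

step 1: output 0; order=[0]; indeg=(0,2,3,0,0)
step 2: output 3; order=[0,3]; indeg=(0,1,2,0,0)
step 3: output 4; order=[0,3,4]; indeg=(0,0,1,0,0)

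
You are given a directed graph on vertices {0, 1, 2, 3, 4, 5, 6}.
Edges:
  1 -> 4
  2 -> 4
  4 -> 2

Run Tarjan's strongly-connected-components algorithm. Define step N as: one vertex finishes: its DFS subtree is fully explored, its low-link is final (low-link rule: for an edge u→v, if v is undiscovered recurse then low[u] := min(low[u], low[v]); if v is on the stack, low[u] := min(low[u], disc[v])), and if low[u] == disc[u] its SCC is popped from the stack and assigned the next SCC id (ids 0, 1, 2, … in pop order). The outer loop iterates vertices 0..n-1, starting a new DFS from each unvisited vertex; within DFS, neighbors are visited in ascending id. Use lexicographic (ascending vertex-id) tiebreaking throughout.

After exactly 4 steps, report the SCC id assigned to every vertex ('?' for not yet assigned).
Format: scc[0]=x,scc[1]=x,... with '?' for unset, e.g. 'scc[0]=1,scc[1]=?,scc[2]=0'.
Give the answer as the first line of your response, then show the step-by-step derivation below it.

scc[0]=0,scc[1]=2,scc[2]=1,scc[3]=?,scc[4]=1,scc[5]=?,scc[6]=?

step 1: low=(low[0]=0,low[1]=?,low[2]=?,low[3]=?,low[4]=?,low[5]=?,low[6]=?); scc=(scc[0]=0,scc[1]=?,scc[2]=?,scc[3]=?,scc[4]=?,scc[5]=?,scc[6]=?)
step 2: low=(low[0]=0,low[1]=1,low[2]=2,low[3]=?,low[4]=2,low[5]=?,low[6]=?); scc=(scc[0]=0,scc[1]=?,scc[2]=?,scc[3]=?,scc[4]=?,scc[5]=?,scc[6]=?)
step 3: low=(low[0]=0,low[1]=1,low[2]=2,low[3]=?,low[4]=2,low[5]=?,low[6]=?); scc=(scc[0]=0,scc[1]=?,scc[2]=1,scc[3]=?,scc[4]=1,scc[5]=?,scc[6]=?)
step 4: low=(low[0]=0,low[1]=1,low[2]=2,low[3]=?,low[4]=2,low[5]=?,low[6]=?); scc=(scc[0]=0,scc[1]=2,scc[2]=1,scc[3]=?,scc[4]=1,scc[5]=?,scc[6]=?)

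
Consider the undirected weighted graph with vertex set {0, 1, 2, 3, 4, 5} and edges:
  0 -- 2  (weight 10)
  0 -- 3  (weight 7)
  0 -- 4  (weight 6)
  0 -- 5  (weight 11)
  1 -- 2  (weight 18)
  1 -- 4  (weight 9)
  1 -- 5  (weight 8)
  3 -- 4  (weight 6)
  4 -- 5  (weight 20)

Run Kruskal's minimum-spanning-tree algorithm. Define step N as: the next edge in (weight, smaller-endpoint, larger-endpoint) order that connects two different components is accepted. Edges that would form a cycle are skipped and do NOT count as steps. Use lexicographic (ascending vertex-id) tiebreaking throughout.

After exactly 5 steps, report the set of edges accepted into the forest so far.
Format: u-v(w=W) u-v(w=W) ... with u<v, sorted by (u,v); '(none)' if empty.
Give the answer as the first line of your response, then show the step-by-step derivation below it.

0-2(w=10) 0-4(w=6) 1-4(w=9) 1-5(w=8) 3-4(w=6)

step 1: add edge 0-4 (w=6); MST = {0-4(w=6)}
step 2: add edge 3-4 (w=6); MST = {0-4(w=6) 3-4(w=6)}
step 3: add edge 1-5 (w=8); MST = {0-4(w=6) 1-5(w=8) 3-4(w=6)}
step 4: add edge 1-4 (w=9); MST = {0-4(w=6) 1-4(w=9) 1-5(w=8) 3-4(w=6)}
step 5: add edge 0-2 (w=10); MST = {0-2(w=10) 0-4(w=6) 1-4(w=9) 1-5(w=8) 3-4(w=6)}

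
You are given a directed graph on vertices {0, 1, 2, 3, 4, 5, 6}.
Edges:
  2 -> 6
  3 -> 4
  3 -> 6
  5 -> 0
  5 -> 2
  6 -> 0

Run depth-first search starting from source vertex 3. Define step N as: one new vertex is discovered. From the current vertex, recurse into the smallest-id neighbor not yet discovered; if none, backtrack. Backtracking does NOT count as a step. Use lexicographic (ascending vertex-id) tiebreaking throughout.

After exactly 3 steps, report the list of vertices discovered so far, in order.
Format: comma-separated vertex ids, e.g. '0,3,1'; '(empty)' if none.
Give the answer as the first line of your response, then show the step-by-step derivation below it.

3,4,6

step 1: discover 3; path=3; order=3
step 2: discover 4; path=3>4; order=3,4
step 3: discover 6; path=3>6; order=3,4,6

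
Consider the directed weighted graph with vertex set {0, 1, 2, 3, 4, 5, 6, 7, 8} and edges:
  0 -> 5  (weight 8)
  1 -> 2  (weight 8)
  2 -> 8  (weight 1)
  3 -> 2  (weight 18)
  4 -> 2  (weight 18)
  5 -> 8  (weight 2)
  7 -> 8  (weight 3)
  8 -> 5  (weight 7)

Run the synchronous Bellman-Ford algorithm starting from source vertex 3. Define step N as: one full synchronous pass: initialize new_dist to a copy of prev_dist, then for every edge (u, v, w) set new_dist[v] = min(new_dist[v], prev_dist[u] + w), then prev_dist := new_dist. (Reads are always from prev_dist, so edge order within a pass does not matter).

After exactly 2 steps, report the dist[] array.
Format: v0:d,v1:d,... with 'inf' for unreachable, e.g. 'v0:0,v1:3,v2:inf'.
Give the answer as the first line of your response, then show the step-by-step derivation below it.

v0:inf,v1:inf,v2:18,v3:0,v4:inf,v5:inf,v6:inf,v7:inf,v8:19

step 1: dist = v0:inf,v1:inf,v2:18,v3:0,v4:inf,v5:inf,v6:inf,v7:inf,v8:inf
step 2: dist = v0:inf,v1:inf,v2:18,v3:0,v4:inf,v5:inf,v6:inf,v7:inf,v8:19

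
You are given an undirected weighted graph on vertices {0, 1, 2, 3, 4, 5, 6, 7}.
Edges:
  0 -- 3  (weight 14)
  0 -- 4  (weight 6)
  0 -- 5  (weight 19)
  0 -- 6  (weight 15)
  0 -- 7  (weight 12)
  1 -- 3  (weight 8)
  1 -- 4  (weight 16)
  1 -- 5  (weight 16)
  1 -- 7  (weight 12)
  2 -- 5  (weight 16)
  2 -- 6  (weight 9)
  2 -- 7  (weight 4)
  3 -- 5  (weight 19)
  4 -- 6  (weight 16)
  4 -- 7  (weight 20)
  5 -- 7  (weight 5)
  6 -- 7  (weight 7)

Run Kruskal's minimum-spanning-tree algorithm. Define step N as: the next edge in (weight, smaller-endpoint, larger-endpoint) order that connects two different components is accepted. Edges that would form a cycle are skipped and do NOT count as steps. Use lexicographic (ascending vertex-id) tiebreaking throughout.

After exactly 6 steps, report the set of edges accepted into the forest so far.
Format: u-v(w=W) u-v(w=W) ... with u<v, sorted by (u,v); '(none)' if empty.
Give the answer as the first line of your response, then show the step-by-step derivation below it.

0-4(w=6) 0-7(w=12) 1-3(w=8) 2-7(w=4) 5-7(w=5) 6-7(w=7)

step 1: add edge 2-7 (w=4); MST = {2-7(w=4)}
step 2: add edge 5-7 (w=5); MST = {2-7(w=4) 5-7(w=5)}
step 3: add edge 0-4 (w=6); MST = {0-4(w=6) 2-7(w=4) 5-7(w=5)}
step 4: add edge 6-7 (w=7); MST = {0-4(w=6) 2-7(w=4) 5-7(w=5) 6-7(w=7)}
step 5: add edge 1-3 (w=8); MST = {0-4(w=6) 1-3(w=8) 2-7(w=4) 5-7(w=5) 6-7(w=7)}
step 6: add edge 0-7 (w=12); MST = {0-4(w=6) 0-7(w=12) 1-3(w=8) 2-7(w=4) 5-7(w=5) 6-7(w=7)}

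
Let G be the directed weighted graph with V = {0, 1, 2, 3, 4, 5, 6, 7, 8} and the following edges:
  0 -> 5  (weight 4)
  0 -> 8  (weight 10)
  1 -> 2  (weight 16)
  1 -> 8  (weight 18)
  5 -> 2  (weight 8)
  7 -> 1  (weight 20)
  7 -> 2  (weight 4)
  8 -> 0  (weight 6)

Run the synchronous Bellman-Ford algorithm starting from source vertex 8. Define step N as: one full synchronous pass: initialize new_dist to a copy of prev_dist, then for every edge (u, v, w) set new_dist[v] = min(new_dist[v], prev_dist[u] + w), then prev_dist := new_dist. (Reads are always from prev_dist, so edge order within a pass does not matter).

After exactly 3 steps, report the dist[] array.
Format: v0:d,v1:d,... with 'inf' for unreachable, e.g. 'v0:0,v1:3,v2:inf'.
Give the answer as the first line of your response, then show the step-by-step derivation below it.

v0:6,v1:inf,v2:18,v3:inf,v4:inf,v5:10,v6:inf,v7:inf,v8:0

step 1: dist = v0:6,v1:inf,v2:inf,v3:inf,v4:inf,v5:inf,v6:inf,v7:inf,v8:0
step 2: dist = v0:6,v1:inf,v2:inf,v3:inf,v4:inf,v5:10,v6:inf,v7:inf,v8:0
step 3: dist = v0:6,v1:inf,v2:18,v3:inf,v4:inf,v5:10,v6:inf,v7:inf,v8:0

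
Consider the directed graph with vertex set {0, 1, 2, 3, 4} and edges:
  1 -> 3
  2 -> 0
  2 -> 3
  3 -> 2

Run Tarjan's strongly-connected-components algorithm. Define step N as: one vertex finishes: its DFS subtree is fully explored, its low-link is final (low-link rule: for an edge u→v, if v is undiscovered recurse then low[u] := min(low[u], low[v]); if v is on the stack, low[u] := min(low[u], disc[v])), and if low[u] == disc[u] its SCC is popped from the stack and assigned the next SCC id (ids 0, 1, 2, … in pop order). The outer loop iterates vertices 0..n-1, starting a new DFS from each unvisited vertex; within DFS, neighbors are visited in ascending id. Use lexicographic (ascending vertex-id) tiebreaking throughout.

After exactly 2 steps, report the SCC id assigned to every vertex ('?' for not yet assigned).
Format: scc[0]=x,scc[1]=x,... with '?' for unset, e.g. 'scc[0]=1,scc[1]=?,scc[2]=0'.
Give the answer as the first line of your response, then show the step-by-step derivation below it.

scc[0]=0,scc[1]=?,scc[2]=?,scc[3]=?,scc[4]=?

step 1: low=(low[0]=0,low[1]=?,low[2]=?,low[3]=?,low[4]=?); scc=(scc[0]=0,scc[1]=?,scc[2]=?,scc[3]=?,scc[4]=?)
step 2: low=(low[0]=0,low[1]=1,low[2]=2,low[3]=2,low[4]=?); scc=(scc[0]=0,scc[1]=?,scc[2]=?,scc[3]=?,scc[4]=?)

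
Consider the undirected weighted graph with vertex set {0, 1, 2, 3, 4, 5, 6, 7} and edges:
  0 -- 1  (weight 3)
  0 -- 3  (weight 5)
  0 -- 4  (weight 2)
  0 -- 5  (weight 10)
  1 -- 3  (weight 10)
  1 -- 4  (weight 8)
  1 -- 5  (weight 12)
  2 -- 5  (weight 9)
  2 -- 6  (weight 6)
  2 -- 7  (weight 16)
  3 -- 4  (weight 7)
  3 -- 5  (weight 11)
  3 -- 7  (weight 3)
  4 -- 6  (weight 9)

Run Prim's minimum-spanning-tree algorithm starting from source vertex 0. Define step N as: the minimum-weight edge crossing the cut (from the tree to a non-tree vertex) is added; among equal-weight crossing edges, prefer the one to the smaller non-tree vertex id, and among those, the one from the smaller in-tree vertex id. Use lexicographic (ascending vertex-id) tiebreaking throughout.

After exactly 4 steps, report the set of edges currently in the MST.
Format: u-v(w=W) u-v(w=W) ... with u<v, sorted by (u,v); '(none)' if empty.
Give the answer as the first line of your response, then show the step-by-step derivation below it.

0-1(w=3) 0-3(w=5) 0-4(w=2) 3-7(w=3)

step 1: add edge 0-4 (w=2); MST = {0-4(w=2)}
step 2: add edge 0-1 (w=3); MST = {0-1(w=3) 0-4(w=2)}
step 3: add edge 0-3 (w=5); MST = {0-1(w=3) 0-3(w=5) 0-4(w=2)}
step 4: add edge 3-7 (w=3); MST = {0-1(w=3) 0-3(w=5) 0-4(w=2) 3-7(w=3)}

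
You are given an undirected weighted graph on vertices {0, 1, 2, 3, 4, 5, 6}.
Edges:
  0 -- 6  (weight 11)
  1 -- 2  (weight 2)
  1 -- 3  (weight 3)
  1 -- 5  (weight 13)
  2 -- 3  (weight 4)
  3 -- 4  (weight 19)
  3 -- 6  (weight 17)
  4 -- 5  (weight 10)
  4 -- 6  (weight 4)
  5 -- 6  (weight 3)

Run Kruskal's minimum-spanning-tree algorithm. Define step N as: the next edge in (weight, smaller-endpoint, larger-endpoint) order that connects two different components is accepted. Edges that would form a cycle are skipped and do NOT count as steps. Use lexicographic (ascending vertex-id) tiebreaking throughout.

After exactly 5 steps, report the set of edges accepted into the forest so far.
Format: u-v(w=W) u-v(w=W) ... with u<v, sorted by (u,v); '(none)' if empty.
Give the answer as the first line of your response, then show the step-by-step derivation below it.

0-6(w=11) 1-2(w=2) 1-3(w=3) 4-6(w=4) 5-6(w=3)

step 1: add edge 1-2 (w=2); MST = {1-2(w=2)}
step 2: add edge 1-3 (w=3); MST = {1-2(w=2) 1-3(w=3)}
step 3: add edge 5-6 (w=3); MST = {1-2(w=2) 1-3(w=3) 5-6(w=3)}
step 4: add edge 4-6 (w=4); MST = {1-2(w=2) 1-3(w=3) 4-6(w=4) 5-6(w=3)}
step 5: add edge 0-6 (w=11); MST = {0-6(w=11) 1-2(w=2) 1-3(w=3) 4-6(w=4) 5-6(w=3)}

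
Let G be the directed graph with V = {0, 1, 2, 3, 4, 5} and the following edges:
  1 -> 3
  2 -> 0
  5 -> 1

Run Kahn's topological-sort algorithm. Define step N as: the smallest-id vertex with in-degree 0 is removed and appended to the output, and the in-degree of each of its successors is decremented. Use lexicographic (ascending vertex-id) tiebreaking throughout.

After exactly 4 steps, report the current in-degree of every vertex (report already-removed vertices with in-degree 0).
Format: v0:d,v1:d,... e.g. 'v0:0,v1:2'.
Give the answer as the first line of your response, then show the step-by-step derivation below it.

v0:0,v1:0,v2:0,v3:1,v4:0,v5:0

step 1: output 2; order=[2]; indeg=(0,1,0,1,0,0)
step 2: output 0; order=[2,0]; indeg=(0,1,0,1,0,0)
step 3: output 4; order=[2,0,4]; indeg=(0,1,0,1,0,0)
step 4: output 5; order=[2,0,4,5]; indeg=(0,0,0,1,0,0)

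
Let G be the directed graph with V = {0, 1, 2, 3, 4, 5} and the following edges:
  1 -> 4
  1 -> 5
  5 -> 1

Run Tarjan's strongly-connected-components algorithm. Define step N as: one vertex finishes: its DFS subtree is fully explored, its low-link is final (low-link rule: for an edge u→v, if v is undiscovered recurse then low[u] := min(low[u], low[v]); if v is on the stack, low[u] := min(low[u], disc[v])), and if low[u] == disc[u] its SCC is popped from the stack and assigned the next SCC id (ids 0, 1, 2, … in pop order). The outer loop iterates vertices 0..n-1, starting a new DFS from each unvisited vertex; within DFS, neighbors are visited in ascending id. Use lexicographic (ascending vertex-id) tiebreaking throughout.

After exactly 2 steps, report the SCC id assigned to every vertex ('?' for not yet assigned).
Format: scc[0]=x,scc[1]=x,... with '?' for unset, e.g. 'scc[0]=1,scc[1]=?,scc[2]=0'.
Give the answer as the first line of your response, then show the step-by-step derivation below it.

scc[0]=0,scc[1]=?,scc[2]=?,scc[3]=?,scc[4]=1,scc[5]=?

step 1: low=(low[0]=0,low[1]=?,low[2]=?,low[3]=?,low[4]=?,low[5]=?); scc=(scc[0]=0,scc[1]=?,scc[2]=?,scc[3]=?,scc[4]=?,scc[5]=?)
step 2: low=(low[0]=0,low[1]=1,low[2]=?,low[3]=?,low[4]=2,low[5]=?); scc=(scc[0]=0,scc[1]=?,scc[2]=?,scc[3]=?,scc[4]=1,scc[5]=?)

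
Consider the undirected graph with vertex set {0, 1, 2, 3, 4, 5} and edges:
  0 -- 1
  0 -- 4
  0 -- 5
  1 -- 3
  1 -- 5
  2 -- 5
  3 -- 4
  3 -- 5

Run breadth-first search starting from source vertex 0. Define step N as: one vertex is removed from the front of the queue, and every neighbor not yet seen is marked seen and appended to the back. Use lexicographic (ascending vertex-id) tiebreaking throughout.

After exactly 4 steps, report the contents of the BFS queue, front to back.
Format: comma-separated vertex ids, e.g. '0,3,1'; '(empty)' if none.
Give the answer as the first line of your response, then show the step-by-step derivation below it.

3,2

step 1: dequeue 0; queue=[1,4,5]; order=0
step 2: dequeue 1; queue=[4,5,3]; order=0,1
step 3: dequeue 4; queue=[5,3]; order=0,1,4
step 4: dequeue 5; queue=[3,2]; order=0,1,4,5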